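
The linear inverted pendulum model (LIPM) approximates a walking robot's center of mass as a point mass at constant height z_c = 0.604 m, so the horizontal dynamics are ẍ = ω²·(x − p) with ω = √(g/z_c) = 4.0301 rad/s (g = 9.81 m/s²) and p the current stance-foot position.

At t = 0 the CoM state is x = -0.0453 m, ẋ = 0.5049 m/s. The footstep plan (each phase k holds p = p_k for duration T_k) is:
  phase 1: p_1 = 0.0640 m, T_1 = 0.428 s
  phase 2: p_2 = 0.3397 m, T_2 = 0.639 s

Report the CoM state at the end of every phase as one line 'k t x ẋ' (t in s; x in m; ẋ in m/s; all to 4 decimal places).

1 0.4280 0.0879 0.2650
2 1.0670 -0.8939 -4.8743

phase 1: p=0.0640, T=0.428, ωT=1.724883, cosh=2.895029, sinh=2.716835; start (x,ẋ)=(-0.045300, 0.504900) → end (x,ẋ)=(0.087945, 0.264962)
phase 2: p=0.3397, T=0.639, ωT=2.575234, cosh=6.605262, sinh=6.529126; start (x,ẋ)=(0.087945, 0.264962) → end (x,ẋ)=(-0.893949, -4.874309)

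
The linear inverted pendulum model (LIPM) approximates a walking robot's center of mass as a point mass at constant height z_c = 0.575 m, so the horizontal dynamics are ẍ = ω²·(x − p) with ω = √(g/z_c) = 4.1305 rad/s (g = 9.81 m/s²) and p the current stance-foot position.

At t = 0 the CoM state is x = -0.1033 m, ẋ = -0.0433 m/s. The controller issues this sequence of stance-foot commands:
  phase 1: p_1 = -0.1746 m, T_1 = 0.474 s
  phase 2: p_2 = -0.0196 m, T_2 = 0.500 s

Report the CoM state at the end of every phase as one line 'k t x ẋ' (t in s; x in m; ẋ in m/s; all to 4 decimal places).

1 0.4740 0.0466 0.8659
2 0.9740 1.0591 4.5307

phase 1: p=-0.1746, T=0.474, ωT=1.957857, cosh=3.612645, sinh=3.471484; start (x,ẋ)=(-0.103300, -0.043300) → end (x,ẋ)=(0.046590, 0.865941)
phase 2: p=-0.0196, T=0.500, ωT=2.065250, cosh=4.007028, sinh=3.880241; start (x,ẋ)=(0.046590, 0.865941) → end (x,ẋ)=(1.059101, 4.530699)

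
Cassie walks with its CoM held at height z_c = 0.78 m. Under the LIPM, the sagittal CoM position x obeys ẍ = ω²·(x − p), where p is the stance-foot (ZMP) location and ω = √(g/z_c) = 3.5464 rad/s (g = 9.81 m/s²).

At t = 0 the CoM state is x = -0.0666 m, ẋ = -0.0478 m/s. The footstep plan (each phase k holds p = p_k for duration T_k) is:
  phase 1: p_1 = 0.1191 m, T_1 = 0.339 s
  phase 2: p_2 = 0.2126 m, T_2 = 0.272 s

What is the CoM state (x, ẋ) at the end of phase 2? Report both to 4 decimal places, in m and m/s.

x = -0.8072, ẋ = -3.4204

phase 1: p=0.1191, T=0.339, ωT=1.202230, cosh=1.814026, sinh=1.513502; start (x,ẋ)=(-0.066600, -0.047800) → end (x,ẋ)=(-0.238164, -1.083452)
phase 2: p=0.2126, T=0.272, ωT=0.964621, cosh=1.502460, sinh=1.121332; start (x,ẋ)=(-0.238164, -1.083452) → end (x,ẋ)=(-0.807231, -3.420395)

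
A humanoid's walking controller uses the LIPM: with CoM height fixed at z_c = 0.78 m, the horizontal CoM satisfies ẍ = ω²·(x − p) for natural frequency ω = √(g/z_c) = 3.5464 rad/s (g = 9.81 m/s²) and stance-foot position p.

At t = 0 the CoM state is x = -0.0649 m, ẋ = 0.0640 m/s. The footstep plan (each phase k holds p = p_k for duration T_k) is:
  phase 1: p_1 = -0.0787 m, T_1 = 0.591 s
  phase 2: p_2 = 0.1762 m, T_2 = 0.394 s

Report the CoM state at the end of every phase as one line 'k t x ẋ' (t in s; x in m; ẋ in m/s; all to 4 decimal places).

phase 1: p=-0.0787, T=0.591, ωT=2.095922, cosh=4.127948, sinh=4.004991; start (x,ẋ)=(-0.064900, 0.064000) → end (x,ẋ)=(0.050542, 0.460194)
phase 2: p=0.1762, T=0.394, ωT=1.397282, cosh=2.145730, sinh=1.898462; start (x,ẋ)=(0.050542, 0.460194) → end (x,ẋ)=(0.152923, 0.141432)

1 0.5910 0.0505 0.4602
2 0.9850 0.1529 0.1414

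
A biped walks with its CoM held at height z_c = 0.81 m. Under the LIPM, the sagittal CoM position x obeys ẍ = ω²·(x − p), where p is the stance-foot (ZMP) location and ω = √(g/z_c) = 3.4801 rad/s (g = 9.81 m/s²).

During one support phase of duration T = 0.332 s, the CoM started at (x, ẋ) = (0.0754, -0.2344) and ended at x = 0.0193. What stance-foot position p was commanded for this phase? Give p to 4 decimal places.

ωT = 3.4801·0.332 = 1.155393; cosh(ωT) = 1.745103, sinh(ωT) = 1.430169
x(T) = p + (x₀−p)·cosh(ωT) + (ẋ₀/ω)·sinh(ωT) ⇒ p·(1 − cosh) = x(T) − x₀·cosh − (ẋ₀/ω)·sinh
numerator   = 0.0193 − (0.0754)·1.745103 − (-0.2344/3.4801)·1.430169 = -0.015953
denominator = 1 − 1.745103 = -0.745103
p = -0.015953 / -0.745103 = 0.0214

p = 0.0214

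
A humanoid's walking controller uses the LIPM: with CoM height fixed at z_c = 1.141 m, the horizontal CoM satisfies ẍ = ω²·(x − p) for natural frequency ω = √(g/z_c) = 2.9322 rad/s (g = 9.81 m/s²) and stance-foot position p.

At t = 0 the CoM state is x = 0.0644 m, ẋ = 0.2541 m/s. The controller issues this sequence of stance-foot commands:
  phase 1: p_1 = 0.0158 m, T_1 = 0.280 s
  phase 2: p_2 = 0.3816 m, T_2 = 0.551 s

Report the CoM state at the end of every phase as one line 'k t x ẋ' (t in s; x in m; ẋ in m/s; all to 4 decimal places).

phase 1: p=0.0158, T=0.280, ωT=0.821016, cosh=1.356396, sinh=0.916412; start (x,ẋ)=(0.064400, 0.254100) → end (x,ẋ)=(0.161136, 0.475253)
phase 2: p=0.3816, T=0.551, ωT=1.615642, cosh=2.614940, sinh=2.416177; start (x,ẋ)=(0.161136, 0.475253) → end (x,ẋ)=(0.196715, -0.319167)

1 0.2800 0.1611 0.4753
2 0.8310 0.1967 -0.3192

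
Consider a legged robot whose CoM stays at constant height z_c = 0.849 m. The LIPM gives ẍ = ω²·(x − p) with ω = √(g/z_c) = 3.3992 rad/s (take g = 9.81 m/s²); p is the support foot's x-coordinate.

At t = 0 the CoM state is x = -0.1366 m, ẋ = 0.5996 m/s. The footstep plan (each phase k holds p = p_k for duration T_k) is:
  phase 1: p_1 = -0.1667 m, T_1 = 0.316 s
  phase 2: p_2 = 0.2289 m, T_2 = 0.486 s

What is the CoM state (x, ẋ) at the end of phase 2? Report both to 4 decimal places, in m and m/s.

phase 1: p=-0.1667, T=0.316, ωT=1.074147, cosh=1.634542, sinh=1.292953; start (x,ẋ)=(-0.136600, 0.599600) → end (x,ẋ)=(0.110569, 1.112361)
phase 2: p=0.2289, T=0.486, ωT=1.652011, cosh=2.704563, sinh=2.512899; start (x,ẋ)=(0.110569, 1.112361) → end (x,ẋ)=(0.731194, 1.997690)

x = 0.7312, ẋ = 1.9977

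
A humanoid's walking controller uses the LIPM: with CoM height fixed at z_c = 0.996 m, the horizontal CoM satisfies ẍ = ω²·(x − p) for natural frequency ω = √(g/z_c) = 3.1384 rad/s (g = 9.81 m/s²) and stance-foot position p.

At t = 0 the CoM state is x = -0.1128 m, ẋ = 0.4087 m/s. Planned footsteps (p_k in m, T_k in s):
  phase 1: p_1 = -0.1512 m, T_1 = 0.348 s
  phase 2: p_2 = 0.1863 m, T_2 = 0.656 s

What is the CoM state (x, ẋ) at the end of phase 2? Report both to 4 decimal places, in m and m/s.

x = 0.8098, ẋ = 2.1043

phase 1: p=-0.1512, T=0.348, ωT=1.092163, cosh=1.658102, sinh=1.322613; start (x,ẋ)=(-0.112800, 0.408700) → end (x,ẋ)=(0.084709, 0.837061)
phase 2: p=0.1863, T=0.656, ωT=2.058790, cosh=3.982047, sinh=3.854438; start (x,ẋ)=(0.084709, 0.837061) → end (x,ẋ)=(0.809800, 2.104293)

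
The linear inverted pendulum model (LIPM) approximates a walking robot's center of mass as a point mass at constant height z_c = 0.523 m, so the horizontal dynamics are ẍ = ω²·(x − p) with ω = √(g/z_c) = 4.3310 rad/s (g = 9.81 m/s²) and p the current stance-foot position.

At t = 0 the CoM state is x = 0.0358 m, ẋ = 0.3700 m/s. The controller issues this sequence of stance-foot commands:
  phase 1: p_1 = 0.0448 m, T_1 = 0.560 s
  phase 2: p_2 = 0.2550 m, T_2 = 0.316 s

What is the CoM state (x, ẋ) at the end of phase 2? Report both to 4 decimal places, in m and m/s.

x = 1.5121, ẋ = 5.6856

phase 1: p=0.0448, T=0.560, ωT=2.425360, cosh=5.697373, sinh=5.608926; start (x,ẋ)=(0.035800, 0.370000) → end (x,ẋ)=(0.472698, 1.889398)
phase 2: p=0.2550, T=0.316, ωT=1.368596, cosh=2.092147, sinh=1.837683; start (x,ẋ)=(0.472698, 1.889398) → end (x,ẋ)=(1.512144, 5.685553)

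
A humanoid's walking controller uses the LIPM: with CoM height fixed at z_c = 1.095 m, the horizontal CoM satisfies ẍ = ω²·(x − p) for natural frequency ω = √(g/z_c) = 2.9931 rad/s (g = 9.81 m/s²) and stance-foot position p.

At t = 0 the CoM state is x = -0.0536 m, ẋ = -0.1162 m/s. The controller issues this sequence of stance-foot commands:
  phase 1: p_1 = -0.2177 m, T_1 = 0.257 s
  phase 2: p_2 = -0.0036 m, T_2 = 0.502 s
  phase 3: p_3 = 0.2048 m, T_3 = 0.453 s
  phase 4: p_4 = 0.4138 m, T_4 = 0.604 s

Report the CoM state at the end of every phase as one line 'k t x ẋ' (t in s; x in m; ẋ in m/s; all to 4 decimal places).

1 0.2570 -0.0355 0.2639
2 0.7590 0.1094 0.4183
3 1.2120 0.2606 0.3484
4 1.8160 0.2795 -0.2695

phase 1: p=-0.2177, T=0.257, ωT=0.769227, cosh=1.310734, sinh=0.847363; start (x,ẋ)=(-0.053600, -0.116200) → end (x,ẋ)=(-0.035505, 0.263890)
phase 2: p=-0.0036, T=0.502, ωT=1.502536, cosh=2.357817, sinh=2.135252; start (x,ẋ)=(-0.035505, 0.263890) → end (x,ẋ)=(0.109430, 0.418296)
phase 3: p=0.2048, T=0.453, ωT=1.355874, cosh=2.068937, sinh=1.811215; start (x,ẋ)=(0.109430, 0.418296) → end (x,ẋ)=(0.260609, 0.348412)
phase 4: p=0.4138, T=0.604, ωT=1.807832, cosh=3.130613, sinh=2.966604; start (x,ẋ)=(0.260609, 0.348412) → end (x,ẋ)=(0.279545, -0.269495)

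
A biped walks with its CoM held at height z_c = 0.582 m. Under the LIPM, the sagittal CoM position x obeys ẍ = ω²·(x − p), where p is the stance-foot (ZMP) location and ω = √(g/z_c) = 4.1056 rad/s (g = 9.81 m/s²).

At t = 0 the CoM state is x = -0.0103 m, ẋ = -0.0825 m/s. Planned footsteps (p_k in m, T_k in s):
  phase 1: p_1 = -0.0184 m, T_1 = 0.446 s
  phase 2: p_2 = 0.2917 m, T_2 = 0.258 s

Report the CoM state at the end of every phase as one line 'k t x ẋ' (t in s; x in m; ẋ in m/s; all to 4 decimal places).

phase 1: p=-0.0184, T=0.446, ωT=1.831098, cosh=3.200485, sinh=3.040248; start (x,ẋ)=(-0.010300, -0.082500) → end (x,ẋ)=(-0.053568, -0.162935)
phase 2: p=0.2917, T=0.258, ωT=1.059245, cosh=1.615455, sinh=1.268737; start (x,ẋ)=(-0.053568, -0.162935) → end (x,ẋ)=(-0.316417, -2.061693)

1 0.4460 -0.0536 -0.1629
2 0.7040 -0.3164 -2.0617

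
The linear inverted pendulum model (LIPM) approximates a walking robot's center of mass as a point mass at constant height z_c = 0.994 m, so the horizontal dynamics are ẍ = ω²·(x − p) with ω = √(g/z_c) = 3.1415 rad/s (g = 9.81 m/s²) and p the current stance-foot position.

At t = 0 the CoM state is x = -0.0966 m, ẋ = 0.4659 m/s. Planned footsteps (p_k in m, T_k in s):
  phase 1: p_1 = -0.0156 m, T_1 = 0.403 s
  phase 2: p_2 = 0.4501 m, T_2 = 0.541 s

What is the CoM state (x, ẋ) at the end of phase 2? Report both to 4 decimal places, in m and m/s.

x = -0.2193, ẋ = -1.7986

phase 1: p=-0.0156, T=0.403, ωT=1.266025, cosh=1.914337, sinh=1.632387; start (x,ẋ)=(-0.096600, 0.465900) → end (x,ẋ)=(0.071430, 0.476510)
phase 2: p=0.4501, T=0.541, ωT=1.699552, cosh=2.827129, sinh=2.644364; start (x,ẋ)=(0.071430, 0.476510) → end (x,ẋ)=(-0.219346, -1.798560)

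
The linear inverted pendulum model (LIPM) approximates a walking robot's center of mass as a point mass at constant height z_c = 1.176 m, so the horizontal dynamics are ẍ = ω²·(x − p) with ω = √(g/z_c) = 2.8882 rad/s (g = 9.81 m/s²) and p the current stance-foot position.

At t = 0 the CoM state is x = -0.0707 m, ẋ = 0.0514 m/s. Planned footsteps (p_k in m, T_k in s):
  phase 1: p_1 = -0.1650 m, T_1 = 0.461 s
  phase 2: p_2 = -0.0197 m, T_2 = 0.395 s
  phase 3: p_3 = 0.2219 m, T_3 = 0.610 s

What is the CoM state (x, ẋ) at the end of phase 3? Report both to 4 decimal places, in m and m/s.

phase 1: p=-0.1650, T=0.461, ωT=1.331460, cosh=2.025330, sinh=1.761239; start (x,ẋ)=(-0.070700, 0.051400) → end (x,ẋ)=(0.057333, 0.583788)
phase 2: p=-0.0197, T=0.395, ωT=1.140839, cosh=1.724472, sinh=1.404921; start (x,ẋ)=(0.057333, 0.583788) → end (x,ẋ)=(0.397115, 1.319301)
phase 3: p=0.2219, T=0.610, ωT=1.761802, cosh=2.997328, sinh=2.825593; start (x,ẋ)=(0.397115, 1.319301) → end (x,ẋ)=(2.037780, 5.384288)

x = 2.0378, ẋ = 5.3843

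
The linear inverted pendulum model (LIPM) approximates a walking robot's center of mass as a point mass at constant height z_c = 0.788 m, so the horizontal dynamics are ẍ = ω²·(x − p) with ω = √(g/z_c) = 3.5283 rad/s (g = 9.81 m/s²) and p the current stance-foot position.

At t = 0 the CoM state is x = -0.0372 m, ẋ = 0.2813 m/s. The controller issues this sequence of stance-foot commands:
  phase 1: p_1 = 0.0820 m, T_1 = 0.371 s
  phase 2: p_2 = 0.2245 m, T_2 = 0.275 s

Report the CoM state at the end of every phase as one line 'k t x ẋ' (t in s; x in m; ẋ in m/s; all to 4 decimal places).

1 0.3710 -0.0179 -0.1630
2 0.6460 -0.1935 -1.2125

phase 1: p=0.0820, T=0.371, ωT=1.308999, cosh=1.986278, sinh=1.716188; start (x,ẋ)=(-0.037200, 0.281300) → end (x,ẋ)=(-0.017938, -0.163043)
phase 2: p=0.2245, T=0.275, ωT=0.970283, cosh=1.508833, sinh=1.129857; start (x,ẋ)=(-0.017938, -0.163043) → end (x,ẋ)=(-0.193510, -1.212478)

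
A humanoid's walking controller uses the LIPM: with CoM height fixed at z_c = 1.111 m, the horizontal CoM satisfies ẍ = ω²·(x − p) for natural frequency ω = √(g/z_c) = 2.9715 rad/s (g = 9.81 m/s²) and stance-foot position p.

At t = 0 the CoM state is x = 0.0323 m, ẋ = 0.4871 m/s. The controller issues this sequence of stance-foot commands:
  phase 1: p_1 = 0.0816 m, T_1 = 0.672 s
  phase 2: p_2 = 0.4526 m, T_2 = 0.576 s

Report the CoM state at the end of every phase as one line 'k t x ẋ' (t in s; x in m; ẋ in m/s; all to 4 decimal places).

1 0.6720 0.4893 1.2974
2 1.2480 1.7270 4.0014

phase 1: p=0.0816, T=0.672, ωT=1.996848, cosh=3.750782, sinh=3.615020; start (x,ẋ)=(0.032300, 0.487100) → end (x,ẋ)=(0.489275, 1.297424)
phase 2: p=0.4526, T=0.576, ωT=1.711584, cosh=2.859153, sinh=2.678573; start (x,ẋ)=(0.489275, 1.297424) → end (x,ẋ)=(1.726984, 4.001442)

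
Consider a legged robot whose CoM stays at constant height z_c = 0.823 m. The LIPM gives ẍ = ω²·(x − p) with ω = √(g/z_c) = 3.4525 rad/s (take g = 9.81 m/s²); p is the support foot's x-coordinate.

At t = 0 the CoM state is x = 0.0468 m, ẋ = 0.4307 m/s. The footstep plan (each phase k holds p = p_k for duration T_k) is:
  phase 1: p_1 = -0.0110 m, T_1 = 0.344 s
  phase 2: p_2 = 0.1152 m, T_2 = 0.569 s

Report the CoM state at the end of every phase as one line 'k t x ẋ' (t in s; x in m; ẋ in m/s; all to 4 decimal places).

phase 1: p=-0.0110, T=0.344, ωT=1.187660, cosh=1.792166, sinh=1.487232; start (x,ẋ)=(0.046800, 0.430700) → end (x,ẋ)=(0.278120, 1.068670)
phase 2: p=0.1152, T=0.569, ωT=1.964472, cosh=3.635690, sinh=3.495460; start (x,ẋ)=(0.278120, 1.068670) → end (x,ẋ)=(1.789493, 5.851479)

1 0.3440 0.2781 1.0687
2 0.9130 1.7895 5.8515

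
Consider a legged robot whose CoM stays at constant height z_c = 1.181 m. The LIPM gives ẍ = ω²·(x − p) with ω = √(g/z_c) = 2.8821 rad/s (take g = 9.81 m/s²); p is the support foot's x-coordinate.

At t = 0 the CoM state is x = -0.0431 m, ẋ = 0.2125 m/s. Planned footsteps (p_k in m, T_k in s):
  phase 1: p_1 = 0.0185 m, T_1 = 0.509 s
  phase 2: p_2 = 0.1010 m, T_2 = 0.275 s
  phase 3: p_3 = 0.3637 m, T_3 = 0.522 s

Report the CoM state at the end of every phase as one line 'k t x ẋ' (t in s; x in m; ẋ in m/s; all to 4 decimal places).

1 0.5090 0.0292 0.1208
2 0.7840 0.0422 -0.0210
3 1.3060 -0.4112 -2.0321

phase 1: p=0.0185, T=0.509, ωT=1.466989, cosh=2.283389, sinh=2.052770; start (x,ẋ)=(-0.043100, 0.212500) → end (x,ẋ)=(0.029196, 0.120777)
phase 2: p=0.1010, T=0.275, ωT=0.792578, cosh=1.330880, sinh=0.878203; start (x,ẋ)=(0.029196, 0.120777) → end (x,ẋ)=(0.042239, -0.021002)
phase 3: p=0.3637, T=0.522, ωT=1.504456, cosh=2.361921, sinh=2.139783; start (x,ẋ)=(0.042239, -0.021002) → end (x,ẋ)=(-0.411157, -2.032075)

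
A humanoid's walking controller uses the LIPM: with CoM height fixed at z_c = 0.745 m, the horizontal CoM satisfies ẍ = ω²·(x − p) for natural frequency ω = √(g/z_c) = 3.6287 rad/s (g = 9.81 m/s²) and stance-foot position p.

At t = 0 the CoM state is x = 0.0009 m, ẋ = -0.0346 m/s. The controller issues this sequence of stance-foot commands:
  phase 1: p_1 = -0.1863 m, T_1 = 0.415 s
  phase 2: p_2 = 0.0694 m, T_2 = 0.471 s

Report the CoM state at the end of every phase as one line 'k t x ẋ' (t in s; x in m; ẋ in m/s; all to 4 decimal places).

phase 1: p=-0.1863, T=0.415, ωT=1.505910, cosh=2.365036, sinh=2.143221; start (x,ẋ)=(0.000900, -0.034600) → end (x,ẋ)=(0.235999, 1.374044)
phase 2: p=0.0694, T=0.471, ωT=1.709118, cosh=2.852555, sinh=2.671530; start (x,ẋ)=(0.235999, 1.374044) → end (x,ẋ)=(1.556234, 5.534576)

1 0.4150 0.2360 1.3740
2 0.8860 1.5562 5.5346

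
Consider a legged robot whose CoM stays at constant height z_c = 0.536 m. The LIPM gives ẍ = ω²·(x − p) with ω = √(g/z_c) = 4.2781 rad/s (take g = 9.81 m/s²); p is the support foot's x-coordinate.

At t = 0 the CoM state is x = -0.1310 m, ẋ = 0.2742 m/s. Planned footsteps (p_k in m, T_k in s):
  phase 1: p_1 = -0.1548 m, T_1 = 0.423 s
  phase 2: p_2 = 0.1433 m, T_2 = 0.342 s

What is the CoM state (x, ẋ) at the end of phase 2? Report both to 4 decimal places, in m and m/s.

phase 1: p=-0.1548, T=0.423, ωT=1.809636, cosh=3.135970, sinh=2.972256; start (x,ẋ)=(-0.131000, 0.274200) → end (x,ẋ)=(0.110339, 1.162514)
phase 2: p=0.1433, T=0.342, ωT=1.463110, cosh=2.275444, sinh=2.043929; start (x,ẋ)=(0.110339, 1.162514) → end (x,ẋ)=(0.623709, 2.357025)

x = 0.6237, ẋ = 2.3570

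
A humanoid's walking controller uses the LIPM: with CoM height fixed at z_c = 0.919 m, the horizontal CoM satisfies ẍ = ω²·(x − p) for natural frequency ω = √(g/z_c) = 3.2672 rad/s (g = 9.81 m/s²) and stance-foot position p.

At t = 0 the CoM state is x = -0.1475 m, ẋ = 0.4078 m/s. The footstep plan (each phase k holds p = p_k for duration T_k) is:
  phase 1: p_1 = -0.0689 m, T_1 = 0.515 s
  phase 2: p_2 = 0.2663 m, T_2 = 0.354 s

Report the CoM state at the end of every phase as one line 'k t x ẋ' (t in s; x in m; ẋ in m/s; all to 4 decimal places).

1 0.5150 0.0365 0.4679
2 0.8690 0.0700 -0.2579

phase 1: p=-0.0689, T=0.515, ωT=1.682608, cosh=2.782728, sinh=2.596840; start (x,ẋ)=(-0.147500, 0.407800) → end (x,ẋ)=(0.036506, 0.467923)
phase 2: p=0.2663, T=0.354, ωT=1.156589, cosh=1.746814, sinh=1.432256; start (x,ẋ)=(0.036506, 0.467923) → end (x,ẋ)=(0.070017, -0.257941)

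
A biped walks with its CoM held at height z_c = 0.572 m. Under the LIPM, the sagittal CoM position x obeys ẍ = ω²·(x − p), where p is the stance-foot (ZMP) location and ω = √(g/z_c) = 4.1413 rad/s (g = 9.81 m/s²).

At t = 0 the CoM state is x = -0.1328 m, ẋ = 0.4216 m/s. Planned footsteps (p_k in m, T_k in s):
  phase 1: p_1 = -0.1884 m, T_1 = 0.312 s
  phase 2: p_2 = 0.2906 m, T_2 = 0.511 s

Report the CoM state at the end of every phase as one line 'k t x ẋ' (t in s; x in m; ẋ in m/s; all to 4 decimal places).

1 0.3120 0.0918 1.2128
2 0.8230 0.6511 1.7383

phase 1: p=-0.1884, T=0.312, ωT=1.292086, cosh=1.957534, sinh=1.682837; start (x,ẋ)=(-0.132800, 0.421600) → end (x,ẋ)=(0.091758, 1.212780)
phase 2: p=0.2906, T=0.511, ωT=2.116204, cosh=4.210032, sinh=4.089543; start (x,ẋ)=(0.091758, 1.212780) → end (x,ẋ)=(0.651092, 1.738250)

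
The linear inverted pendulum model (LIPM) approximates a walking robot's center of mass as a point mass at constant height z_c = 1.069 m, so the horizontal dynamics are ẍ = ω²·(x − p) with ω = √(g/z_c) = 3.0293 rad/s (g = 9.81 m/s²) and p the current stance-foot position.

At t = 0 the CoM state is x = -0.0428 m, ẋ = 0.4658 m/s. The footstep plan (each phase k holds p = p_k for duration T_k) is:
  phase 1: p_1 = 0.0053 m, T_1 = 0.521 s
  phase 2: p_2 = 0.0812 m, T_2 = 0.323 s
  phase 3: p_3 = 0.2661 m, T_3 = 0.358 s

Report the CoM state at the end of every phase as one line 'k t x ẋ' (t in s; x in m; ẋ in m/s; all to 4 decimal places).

1 0.5210 0.2405 0.8388
2 0.8440 0.6393 1.8246
3 1.2020 1.6702 4.4881

phase 1: p=0.0053, T=0.521, ωT=1.578265, cosh=2.526437, sinh=2.320104; start (x,ẋ)=(-0.042800, 0.465800) → end (x,ẋ)=(0.240529, 0.838754)
phase 2: p=0.0812, T=0.323, ωT=0.978464, cosh=1.518127, sinh=1.142239; start (x,ẋ)=(0.240529, 0.838754) → end (x,ẋ)=(0.639345, 1.824642)
phase 3: p=0.2661, T=0.358, ωT=1.084489, cosh=1.648002, sinh=1.309927; start (x,ẋ)=(0.639345, 1.824642) → end (x,ẋ)=(1.670219, 4.488112)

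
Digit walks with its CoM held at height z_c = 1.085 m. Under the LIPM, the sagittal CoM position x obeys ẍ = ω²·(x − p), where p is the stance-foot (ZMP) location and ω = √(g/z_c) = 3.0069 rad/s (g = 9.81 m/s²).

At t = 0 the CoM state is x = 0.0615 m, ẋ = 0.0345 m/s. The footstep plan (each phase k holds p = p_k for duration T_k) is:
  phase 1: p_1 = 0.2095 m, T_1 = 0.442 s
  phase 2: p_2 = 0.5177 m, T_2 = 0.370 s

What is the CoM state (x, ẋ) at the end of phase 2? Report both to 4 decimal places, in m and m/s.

x = -0.7931, ẋ = -3.5952

phase 1: p=0.2095, T=0.442, ωT=1.329050, cosh=2.021091, sinh=1.756362; start (x,ẋ)=(0.061500, 0.034500) → end (x,ẋ)=(-0.069470, -0.711891)
phase 2: p=0.5177, T=0.370, ωT=1.112553, cosh=1.685417, sinh=1.356698; start (x,ẋ)=(-0.069470, -0.711891) → end (x,ẋ)=(-0.793127, -3.595165)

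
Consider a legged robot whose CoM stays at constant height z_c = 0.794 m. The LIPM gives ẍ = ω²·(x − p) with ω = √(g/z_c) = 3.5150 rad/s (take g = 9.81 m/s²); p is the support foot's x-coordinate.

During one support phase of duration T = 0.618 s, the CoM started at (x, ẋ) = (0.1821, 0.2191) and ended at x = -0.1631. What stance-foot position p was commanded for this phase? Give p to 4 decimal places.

p = 0.3606

ωT = 3.5150·0.618 = 2.172270; cosh(ωT) = 4.446053, sinh(ωT) = 4.332135
x(T) = p + (x₀−p)·cosh(ωT) + (ẋ₀/ω)·sinh(ωT) ⇒ p·(1 − cosh) = x(T) − x₀·cosh − (ẋ₀/ω)·sinh
numerator   = -0.1631 − (0.1821)·4.446053 − (0.2191/3.5150)·4.332135 = -1.242761
denominator = 1 − 4.446053 = -3.446053
p = -1.242761 / -3.446053 = 0.3606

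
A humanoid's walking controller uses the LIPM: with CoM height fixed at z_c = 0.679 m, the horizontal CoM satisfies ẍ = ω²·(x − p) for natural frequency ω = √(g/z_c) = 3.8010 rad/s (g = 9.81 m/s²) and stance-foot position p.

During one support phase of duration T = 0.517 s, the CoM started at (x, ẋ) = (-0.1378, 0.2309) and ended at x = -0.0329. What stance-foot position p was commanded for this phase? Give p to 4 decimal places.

p = -0.0970

ωT = 3.8010·0.517 = 1.965117; cosh(ωT) = 3.637943, sinh(ωT) = 3.497804
x(T) = p + (x₀−p)·cosh(ωT) + (ẋ₀/ω)·sinh(ωT) ⇒ p·(1 − cosh) = x(T) − x₀·cosh − (ẋ₀/ω)·sinh
numerator   = -0.0329 − (-0.1378)·3.637943 − (0.2309/3.8010)·3.497804 = 0.255927
denominator = 1 − 3.637943 = -2.637943
p = 0.255927 / -2.637943 = -0.0970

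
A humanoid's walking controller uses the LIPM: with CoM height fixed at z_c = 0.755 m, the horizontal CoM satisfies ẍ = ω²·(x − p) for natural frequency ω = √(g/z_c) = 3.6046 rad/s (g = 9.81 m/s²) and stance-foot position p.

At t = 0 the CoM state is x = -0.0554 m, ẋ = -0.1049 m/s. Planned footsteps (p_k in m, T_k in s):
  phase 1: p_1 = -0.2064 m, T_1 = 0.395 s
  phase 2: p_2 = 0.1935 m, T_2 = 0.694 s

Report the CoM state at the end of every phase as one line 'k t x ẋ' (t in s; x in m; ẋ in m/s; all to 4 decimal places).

phase 1: p=-0.2064, T=0.395, ωT=1.423817, cosh=2.196868, sinh=1.956074; start (x,ẋ)=(-0.055400, -0.104900) → end (x,ẋ)=(0.068402, 0.834229)
phase 2: p=0.1935, T=0.694, ωT=2.501592, cosh=6.141932, sinh=6.059977; start (x,ẋ)=(0.068402, 0.834229) → end (x,ẋ)=(0.827645, 2.391163)

1 0.3950 0.0684 0.8342
2 1.0890 0.8276 2.3912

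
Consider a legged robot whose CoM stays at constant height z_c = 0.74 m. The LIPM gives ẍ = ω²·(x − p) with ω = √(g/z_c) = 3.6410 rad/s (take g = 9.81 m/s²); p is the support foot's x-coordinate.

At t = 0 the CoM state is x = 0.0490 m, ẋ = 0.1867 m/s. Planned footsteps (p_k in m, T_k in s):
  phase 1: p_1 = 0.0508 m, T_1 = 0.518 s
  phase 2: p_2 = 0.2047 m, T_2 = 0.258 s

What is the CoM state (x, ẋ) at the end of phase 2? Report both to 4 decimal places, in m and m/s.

x = 0.3935, ẋ = 0.9178

phase 1: p=0.0508, T=0.518, ωT=1.886038, cosh=3.372433, sinh=3.220762; start (x,ẋ)=(0.049000, 0.186700) → end (x,ẋ)=(0.209881, 0.608525)
phase 2: p=0.2047, T=0.258, ωT=0.939378, cosh=1.474630, sinh=1.083759; start (x,ẋ)=(0.209881, 0.608525) → end (x,ẋ)=(0.393470, 0.917793)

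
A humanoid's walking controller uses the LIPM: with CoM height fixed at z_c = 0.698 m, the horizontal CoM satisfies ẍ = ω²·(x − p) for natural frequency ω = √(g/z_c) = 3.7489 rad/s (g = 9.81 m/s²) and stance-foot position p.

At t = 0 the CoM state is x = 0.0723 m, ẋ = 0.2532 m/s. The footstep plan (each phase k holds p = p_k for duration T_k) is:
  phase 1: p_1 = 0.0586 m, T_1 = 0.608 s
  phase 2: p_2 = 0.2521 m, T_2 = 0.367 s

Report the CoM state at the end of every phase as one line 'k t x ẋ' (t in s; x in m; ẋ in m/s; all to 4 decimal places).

phase 1: p=0.0586, T=0.608, ωT=2.279331, cosh=4.936248, sinh=4.833896; start (x,ẋ)=(0.072300, 0.253200) → end (x,ẋ)=(0.452707, 1.498127)
phase 2: p=0.2521, T=0.367, ωT=1.375846, cosh=2.105526, sinh=1.852900; start (x,ẋ)=(0.452707, 1.498127) → end (x,ẋ)=(1.414935, 4.547827)

1 0.6080 0.4527 1.4981
2 0.9750 1.4149 4.5478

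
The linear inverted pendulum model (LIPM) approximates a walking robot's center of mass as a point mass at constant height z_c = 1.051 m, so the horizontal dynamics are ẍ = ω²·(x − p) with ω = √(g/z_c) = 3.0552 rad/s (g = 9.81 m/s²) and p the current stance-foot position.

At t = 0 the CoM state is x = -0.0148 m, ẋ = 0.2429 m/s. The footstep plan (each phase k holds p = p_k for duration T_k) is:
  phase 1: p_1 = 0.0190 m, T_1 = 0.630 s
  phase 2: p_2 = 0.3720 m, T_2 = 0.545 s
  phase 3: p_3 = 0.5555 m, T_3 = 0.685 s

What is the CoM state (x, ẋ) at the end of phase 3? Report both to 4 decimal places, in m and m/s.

x = -1.0561, ẋ = -4.8283

phase 1: p=0.0190, T=0.630, ωT=1.924776, cosh=3.499761, sinh=3.353852; start (x,ẋ)=(-0.014800, 0.242900) → end (x,ẋ)=(0.167352, 0.503754)
phase 2: p=0.3720, T=0.545, ωT=1.665084, cosh=2.737646, sinh=2.548471; start (x,ẋ)=(0.167352, 0.503754) → end (x,ẋ)=(0.231949, -0.214307)
phase 3: p=0.5555, T=0.685, ωT=2.092812, cosh=4.115511, sinh=3.992171; start (x,ẋ)=(0.231949, -0.214307) → end (x,ẋ)=(-1.056110, -4.828301)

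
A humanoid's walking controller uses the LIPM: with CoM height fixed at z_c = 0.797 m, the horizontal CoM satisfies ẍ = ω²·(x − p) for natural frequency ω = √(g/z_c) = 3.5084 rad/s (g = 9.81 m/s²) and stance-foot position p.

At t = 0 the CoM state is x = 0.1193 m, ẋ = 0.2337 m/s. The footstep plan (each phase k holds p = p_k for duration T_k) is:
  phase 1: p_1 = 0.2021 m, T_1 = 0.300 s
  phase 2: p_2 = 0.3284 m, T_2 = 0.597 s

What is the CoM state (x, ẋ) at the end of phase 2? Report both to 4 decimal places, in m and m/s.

phase 1: p=0.2021, T=0.300, ωT=1.052520, cosh=1.606959, sinh=1.257902; start (x,ẋ)=(0.119300, 0.233700) → end (x,ẋ)=(0.152835, 0.010131)
phase 2: p=0.3284, T=0.597, ωT=2.094515, cosh=4.122315, sinh=3.999185; start (x,ẋ)=(0.152835, 0.010131) → end (x,ẋ)=(-0.383787, -2.421547)

x = -0.3838, ẋ = -2.4215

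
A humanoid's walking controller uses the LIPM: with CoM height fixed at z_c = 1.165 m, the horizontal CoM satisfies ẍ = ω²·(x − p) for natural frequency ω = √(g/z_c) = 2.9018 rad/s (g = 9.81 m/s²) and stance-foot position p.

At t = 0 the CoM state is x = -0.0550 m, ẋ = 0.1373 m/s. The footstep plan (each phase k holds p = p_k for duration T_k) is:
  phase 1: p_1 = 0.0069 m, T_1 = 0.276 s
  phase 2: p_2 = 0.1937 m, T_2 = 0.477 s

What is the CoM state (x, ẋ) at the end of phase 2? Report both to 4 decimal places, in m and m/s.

x = -0.2735, ẋ = -1.1842

phase 1: p=0.0069, T=0.276, ωT=0.800897, cosh=1.338232, sinh=0.889306; start (x,ẋ)=(-0.055000, 0.137300) → end (x,ẋ)=(-0.033859, 0.024001)
phase 2: p=0.1937, T=0.477, ωT=1.384159, cosh=2.121000, sinh=1.870466; start (x,ẋ)=(-0.033859, 0.024001) → end (x,ẋ)=(-0.273481, -1.184218)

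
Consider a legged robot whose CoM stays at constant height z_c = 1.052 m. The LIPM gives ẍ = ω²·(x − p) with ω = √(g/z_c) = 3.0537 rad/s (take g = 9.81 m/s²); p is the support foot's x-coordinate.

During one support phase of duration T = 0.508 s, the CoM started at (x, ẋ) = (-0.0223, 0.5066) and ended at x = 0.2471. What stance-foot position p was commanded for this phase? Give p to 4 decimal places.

p = 0.0489

ωT = 3.0537·0.508 = 1.551280; cosh(ωT) = 2.464740, sinh(ωT) = 2.252763
x(T) = p + (x₀−p)·cosh(ωT) + (ẋ₀/ω)·sinh(ωT) ⇒ p·(1 − cosh) = x(T) − x₀·cosh − (ẋ₀/ω)·sinh
numerator   = 0.2471 − (-0.0223)·2.464740 − (0.5066/3.0537)·2.252763 = -0.071663
denominator = 1 − 2.464740 = -1.464740
p = -0.071663 / -1.464740 = 0.0489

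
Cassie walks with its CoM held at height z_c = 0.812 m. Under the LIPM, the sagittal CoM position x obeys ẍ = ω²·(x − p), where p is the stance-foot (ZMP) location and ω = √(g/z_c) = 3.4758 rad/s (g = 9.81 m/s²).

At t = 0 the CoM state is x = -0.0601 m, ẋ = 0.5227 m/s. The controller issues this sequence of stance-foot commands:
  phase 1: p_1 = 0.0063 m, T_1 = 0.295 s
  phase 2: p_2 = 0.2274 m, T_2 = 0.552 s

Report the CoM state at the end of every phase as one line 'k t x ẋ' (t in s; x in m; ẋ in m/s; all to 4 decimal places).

phase 1: p=0.0063, T=0.295, ωT=1.025361, cosh=1.573384, sinh=1.214717; start (x,ẋ)=(-0.060100, 0.522700) → end (x,ẋ)=(0.084500, 0.542060)
phase 2: p=0.2274, T=0.552, ωT=1.918642, cosh=3.479253, sinh=3.332446; start (x,ẋ)=(0.084500, 0.542060) → end (x,ẋ)=(0.249917, 0.230760)

1 0.2950 0.0845 0.5421
2 0.8470 0.2499 0.2308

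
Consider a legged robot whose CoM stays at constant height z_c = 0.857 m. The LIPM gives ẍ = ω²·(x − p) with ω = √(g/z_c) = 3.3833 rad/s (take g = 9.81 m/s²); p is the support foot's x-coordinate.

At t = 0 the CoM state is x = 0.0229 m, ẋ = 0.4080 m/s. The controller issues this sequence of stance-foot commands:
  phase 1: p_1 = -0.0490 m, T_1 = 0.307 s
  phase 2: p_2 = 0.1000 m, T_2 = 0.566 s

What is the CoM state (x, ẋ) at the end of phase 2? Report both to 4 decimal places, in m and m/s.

phase 1: p=-0.0490, T=0.307, ωT=1.038673, cosh=1.589695, sinh=1.235771; start (x,ẋ)=(0.022900, 0.408000) → end (x,ẋ)=(0.214324, 0.949208)
phase 2: p=0.1000, T=0.566, ωT=1.914948, cosh=3.466967, sinh=3.319618; start (x,ẋ)=(0.214324, 0.949208) → end (x,ẋ)=(1.427697, 4.574871)

x = 1.4277, ẋ = 4.5749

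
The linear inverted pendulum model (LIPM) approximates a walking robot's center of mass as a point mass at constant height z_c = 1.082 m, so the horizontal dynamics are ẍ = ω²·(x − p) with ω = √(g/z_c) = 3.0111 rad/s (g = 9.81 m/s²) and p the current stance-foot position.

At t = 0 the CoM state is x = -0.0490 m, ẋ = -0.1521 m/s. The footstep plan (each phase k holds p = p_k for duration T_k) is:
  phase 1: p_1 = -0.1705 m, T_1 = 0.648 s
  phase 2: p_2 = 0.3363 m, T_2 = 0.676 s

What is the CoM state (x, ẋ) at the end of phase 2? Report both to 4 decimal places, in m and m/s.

phase 1: p=-0.1705, T=0.648, ωT=1.951193, cosh=3.589590, sinh=3.447486; start (x,ẋ)=(-0.049000, -0.152100) → end (x,ẋ)=(0.091492, 0.715281)
phase 2: p=0.3363, T=0.676, ωT=2.035504, cosh=3.893361, sinh=3.762746; start (x,ẋ)=(0.091492, 0.715281) → end (x,ẋ)=(0.277008, 0.011173)

x = 0.2770, ẋ = 0.0112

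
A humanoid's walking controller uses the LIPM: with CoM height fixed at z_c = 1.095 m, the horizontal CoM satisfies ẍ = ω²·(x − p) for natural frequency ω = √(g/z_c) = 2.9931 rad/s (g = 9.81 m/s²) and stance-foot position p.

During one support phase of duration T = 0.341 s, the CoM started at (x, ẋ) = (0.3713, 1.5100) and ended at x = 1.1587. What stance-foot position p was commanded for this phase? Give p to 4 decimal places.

p = 0.0572

ωT = 2.9931·0.341 = 1.020647; cosh(ωT) = 1.567676, sinh(ωT) = 1.207314
x(T) = p + (x₀−p)·cosh(ωT) + (ẋ₀/ω)·sinh(ωT) ⇒ p·(1 − cosh) = x(T) − x₀·cosh − (ẋ₀/ω)·sinh
numerator   = 1.1587 − (0.3713)·1.567676 − (1.5100/2.9931)·1.207314 = -0.032460
denominator = 1 − 1.567676 = -0.567676
p = -0.032460 / -0.567676 = 0.0572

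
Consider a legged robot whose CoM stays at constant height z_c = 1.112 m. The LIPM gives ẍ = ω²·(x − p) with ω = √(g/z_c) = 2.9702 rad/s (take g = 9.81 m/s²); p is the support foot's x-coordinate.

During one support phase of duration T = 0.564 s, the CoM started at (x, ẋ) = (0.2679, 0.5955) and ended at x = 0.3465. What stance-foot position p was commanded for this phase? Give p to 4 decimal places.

p = 0.5162

ωT = 2.9702·0.564 = 1.675193; cosh(ωT) = 2.763548, sinh(ωT) = 2.576276
x(T) = p + (x₀−p)·cosh(ωT) + (ẋ₀/ω)·sinh(ωT) ⇒ p·(1 − cosh) = x(T) − x₀·cosh − (ẋ₀/ω)·sinh
numerator   = 0.3465 − (0.2679)·2.763548 − (0.5955/2.9702)·2.576276 = -0.910376
denominator = 1 − 2.763548 = -1.763548
p = -0.910376 / -1.763548 = 0.5162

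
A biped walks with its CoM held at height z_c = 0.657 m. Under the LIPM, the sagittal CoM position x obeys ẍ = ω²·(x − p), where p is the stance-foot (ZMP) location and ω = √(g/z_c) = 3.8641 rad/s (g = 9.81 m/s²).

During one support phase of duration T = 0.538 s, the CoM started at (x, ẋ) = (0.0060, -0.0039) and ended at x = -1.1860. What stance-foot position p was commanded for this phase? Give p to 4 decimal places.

p = 0.3942

ωT = 3.8641·0.538 = 2.078886; cosh(ωT) = 4.060312, sinh(ωT) = 3.935243
x(T) = p + (x₀−p)·cosh(ωT) + (ẋ₀/ω)·sinh(ωT) ⇒ p·(1 − cosh) = x(T) − x₀·cosh − (ẋ₀/ω)·sinh
numerator   = -1.1860 − (0.0060)·4.060312 − (-0.0039/3.8641)·3.935243 = -1.206390
denominator = 1 − 4.060312 = -3.060312
p = -1.206390 / -3.060312 = 0.3942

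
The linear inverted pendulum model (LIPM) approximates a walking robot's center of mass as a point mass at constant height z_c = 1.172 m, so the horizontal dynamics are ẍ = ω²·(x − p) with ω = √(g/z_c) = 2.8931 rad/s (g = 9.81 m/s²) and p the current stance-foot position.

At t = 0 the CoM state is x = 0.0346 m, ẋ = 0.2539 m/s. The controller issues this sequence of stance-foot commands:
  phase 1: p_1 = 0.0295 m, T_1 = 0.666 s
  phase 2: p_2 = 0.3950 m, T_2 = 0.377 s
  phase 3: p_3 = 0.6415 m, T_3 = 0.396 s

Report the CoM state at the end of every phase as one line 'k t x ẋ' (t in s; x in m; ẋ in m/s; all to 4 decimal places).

1 0.6660 0.3423 0.9399
2 1.0430 0.7367 1.3555
3 1.4390 1.4685 2.7360

phase 1: p=0.0295, T=0.666, ωT=1.926805, cosh=3.506572, sinh=3.360959; start (x,ẋ)=(0.034600, 0.253900) → end (x,ẋ)=(0.342343, 0.939909)
phase 2: p=0.3950, T=0.377, ωT=1.090699, cosh=1.656167, sinh=1.320186; start (x,ẋ)=(0.342343, 0.939909) → end (x,ẋ)=(0.736693, 1.355527)
phase 3: p=0.6415, T=0.396, ωT=1.145668, cosh=1.731276, sinh=1.413264; start (x,ẋ)=(0.736693, 1.355527) → end (x,ẋ)=(1.468472, 2.736006)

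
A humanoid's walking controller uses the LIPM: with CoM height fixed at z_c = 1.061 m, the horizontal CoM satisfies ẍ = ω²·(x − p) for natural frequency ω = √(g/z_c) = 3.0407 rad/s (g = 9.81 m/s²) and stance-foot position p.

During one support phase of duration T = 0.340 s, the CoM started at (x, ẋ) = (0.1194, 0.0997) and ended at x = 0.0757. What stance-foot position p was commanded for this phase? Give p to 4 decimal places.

p = 0.2632

ωT = 3.0407·0.340 = 1.033838; cosh(ωT) = 1.583738, sinh(ωT) = 1.228099
x(T) = p + (x₀−p)·cosh(ωT) + (ẋ₀/ω)·sinh(ωT) ⇒ p·(1 − cosh) = x(T) − x₀·cosh − (ẋ₀/ω)·sinh
numerator   = 0.0757 − (0.1194)·1.583738 − (0.0997/3.0407)·1.228099 = -0.153666
denominator = 1 − 1.583738 = -0.583738
p = -0.153666 / -0.583738 = 0.2632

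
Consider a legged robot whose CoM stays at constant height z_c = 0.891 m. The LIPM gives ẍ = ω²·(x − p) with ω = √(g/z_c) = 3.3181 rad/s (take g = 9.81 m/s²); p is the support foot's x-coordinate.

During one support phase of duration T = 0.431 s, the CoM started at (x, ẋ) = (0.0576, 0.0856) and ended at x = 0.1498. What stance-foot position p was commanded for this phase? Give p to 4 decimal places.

ωT = 3.3181·0.431 = 1.430101; cosh(ωT) = 2.209203, sinh(ωT) = 1.969918
x(T) = p + (x₀−p)·cosh(ωT) + (ẋ₀/ω)·sinh(ωT) ⇒ p·(1 − cosh) = x(T) − x₀·cosh − (ẋ₀/ω)·sinh
numerator   = 0.1498 − (0.0576)·2.209203 − (0.0856/3.3181)·1.969918 = -0.028270
denominator = 1 − 2.209203 = -1.209203
p = -0.028270 / -1.209203 = 0.0234

p = 0.0234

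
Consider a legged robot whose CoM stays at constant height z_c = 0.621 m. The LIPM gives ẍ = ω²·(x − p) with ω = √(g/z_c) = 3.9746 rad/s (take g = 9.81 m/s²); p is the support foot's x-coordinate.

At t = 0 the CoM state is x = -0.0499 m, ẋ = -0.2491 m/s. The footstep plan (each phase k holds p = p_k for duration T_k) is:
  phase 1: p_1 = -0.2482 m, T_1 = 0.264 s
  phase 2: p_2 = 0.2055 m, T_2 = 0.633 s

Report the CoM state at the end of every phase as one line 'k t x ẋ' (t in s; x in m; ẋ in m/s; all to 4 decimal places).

phase 1: p=-0.2482, T=0.264, ωT=1.049294, cosh=1.602910, sinh=1.252725; start (x,ẋ)=(-0.049900, -0.249100) → end (x,ẋ)=(-0.008855, 0.588067)
phase 2: p=0.2055, T=0.633, ωT=2.515922, cosh=6.229401, sinh=6.148613; start (x,ẋ)=(-0.008855, 0.588067) → end (x,ẋ)=(-0.220077, -1.575160)

1 0.2640 -0.0089 0.5881
2 0.8970 -0.2201 -1.5752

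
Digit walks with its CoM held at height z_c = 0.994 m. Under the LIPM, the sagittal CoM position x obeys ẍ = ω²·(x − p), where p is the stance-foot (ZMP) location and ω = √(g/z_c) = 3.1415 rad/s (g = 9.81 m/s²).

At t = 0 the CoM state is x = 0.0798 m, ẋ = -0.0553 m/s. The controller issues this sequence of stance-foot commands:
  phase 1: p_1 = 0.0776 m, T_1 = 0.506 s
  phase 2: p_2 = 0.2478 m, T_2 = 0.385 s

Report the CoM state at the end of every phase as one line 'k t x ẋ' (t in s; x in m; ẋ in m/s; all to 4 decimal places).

phase 1: p=0.0776, T=0.506, ωT=1.589599, cosh=2.552895, sinh=2.348888; start (x,ẋ)=(0.079800, -0.055300) → end (x,ẋ)=(0.041869, -0.124941)
phase 2: p=0.2478, T=0.385, ωT=1.209478, cosh=1.825043, sinh=1.526690; start (x,ẋ)=(0.041869, -0.124941) → end (x,ẋ)=(-0.188752, -1.215689)

1 0.5060 0.0419 -0.1249
2 0.8910 -0.1888 -1.2157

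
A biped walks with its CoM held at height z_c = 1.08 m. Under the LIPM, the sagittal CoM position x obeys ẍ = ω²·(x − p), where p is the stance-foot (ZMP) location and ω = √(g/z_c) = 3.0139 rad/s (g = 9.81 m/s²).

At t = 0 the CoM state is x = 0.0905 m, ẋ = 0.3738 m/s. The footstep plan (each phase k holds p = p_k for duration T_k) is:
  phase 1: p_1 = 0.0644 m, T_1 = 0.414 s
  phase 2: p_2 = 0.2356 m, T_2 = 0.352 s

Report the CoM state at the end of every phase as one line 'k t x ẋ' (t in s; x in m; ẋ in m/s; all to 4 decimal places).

1 0.4140 0.3117 0.8302
2 0.7660 0.7090 1.6347

phase 1: p=0.0644, T=0.414, ωT=1.247755, cosh=1.884832, sinh=1.597683; start (x,ẋ)=(0.090500, 0.373800) → end (x,ẋ)=(0.311747, 0.830228)
phase 2: p=0.2356, T=0.352, ωT=1.060893, cosh=1.617548, sinh=1.271401; start (x,ẋ)=(0.311747, 0.830228) → end (x,ẋ)=(0.709000, 1.634721)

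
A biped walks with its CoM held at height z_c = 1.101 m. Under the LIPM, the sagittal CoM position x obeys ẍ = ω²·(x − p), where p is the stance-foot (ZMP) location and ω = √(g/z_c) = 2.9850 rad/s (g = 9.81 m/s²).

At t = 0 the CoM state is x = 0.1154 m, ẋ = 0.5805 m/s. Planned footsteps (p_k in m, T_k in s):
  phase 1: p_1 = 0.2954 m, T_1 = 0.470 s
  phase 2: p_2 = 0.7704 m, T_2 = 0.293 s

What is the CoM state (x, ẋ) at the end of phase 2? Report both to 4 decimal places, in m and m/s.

phase 1: p=0.2954, T=0.470, ωT=1.402950, cosh=2.156526, sinh=1.910655; start (x,ẋ)=(0.115400, 0.580500) → end (x,ẋ)=(0.278795, 0.225268)
phase 2: p=0.7704, T=0.293, ωT=0.874605, cosh=1.407477, sinh=0.990451; start (x,ẋ)=(0.278795, 0.225268) → end (x,ẋ)=(0.153223, -1.136368)

x = 0.1532, ẋ = -1.1364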